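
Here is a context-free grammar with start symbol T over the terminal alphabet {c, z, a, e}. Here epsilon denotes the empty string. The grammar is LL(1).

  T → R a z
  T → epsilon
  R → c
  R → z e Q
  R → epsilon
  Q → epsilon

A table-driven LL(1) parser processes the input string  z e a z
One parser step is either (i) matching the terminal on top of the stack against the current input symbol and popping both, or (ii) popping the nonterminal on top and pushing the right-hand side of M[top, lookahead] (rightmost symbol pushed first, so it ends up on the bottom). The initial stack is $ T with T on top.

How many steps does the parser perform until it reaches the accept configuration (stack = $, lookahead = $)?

step 1: stack=$ T  input=z e a z $  — expand T → R a z
step 2: stack=$ z a R  input=z e a z $  — expand R → z e Q
step 3: stack=$ z a Q e z  input=z e a z $  — match z
step 4: stack=$ z a Q e  input=e a z $  — match e
step 5: stack=$ z a Q  input=a z $  — expand Q → epsilon
step 6: stack=$ z a  input=a z $  — match a
step 7: stack=$ z  input=z $  — match z
Accept reached after 7 steps.

7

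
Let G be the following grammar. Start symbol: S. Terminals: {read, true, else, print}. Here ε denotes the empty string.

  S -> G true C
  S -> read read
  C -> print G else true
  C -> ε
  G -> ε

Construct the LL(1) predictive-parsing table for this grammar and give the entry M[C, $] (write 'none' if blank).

C -> ε

FIRST(C): from C->print G else true we get {print}; from C->ε we get {ε}. So FIRST(C) = {ε, print}.
FIRST(G): from G->ε we get {ε}. So FIRST(G) = {ε}.
FIRST(S): from S->G true C we get {true}; from S->read read we get {read}. So FIRST(S) = {read, true}.
FOLLOW(S) includes $ since S is the start symbol.
FOLLOW(S): S appears on no right-hand side. Thus FOLLOW(S) = {$}.
FOLLOW(C): in S->G true C, the suffix after C is empty, so FOLLOW(C) ⊇ FOLLOW(S) = {$}. Thus FOLLOW(C) = {$}.
For C -> print G else true: FIRST(print G else true) = {print}, so it goes in M[C, t] for t ∈ {print}.
For C -> ε: FIRST(ε) = {ε}, so it goes in M[C, t] for t ∈ {}; since ε ∈ FIRST, also for every t ∈ FOLLOW(C) = {$}.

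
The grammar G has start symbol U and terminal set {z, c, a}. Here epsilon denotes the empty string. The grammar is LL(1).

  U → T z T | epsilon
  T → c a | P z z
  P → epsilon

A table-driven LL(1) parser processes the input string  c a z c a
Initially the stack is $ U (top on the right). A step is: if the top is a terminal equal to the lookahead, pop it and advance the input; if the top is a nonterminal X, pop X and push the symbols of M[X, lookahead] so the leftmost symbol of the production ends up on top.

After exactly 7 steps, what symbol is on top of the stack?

a

     Stack      Input        Action
  1  $ U        c a z c a $  expand U → T z T
  2  $ T z T    c a z c a $  expand T → c a
  3  $ T z a c  c a z c a $  match c
  4  $ T z a    a z c a $    match a
  5  $ T z      z c a $      match z
  6  $ T        c a $        expand T → c a
  7  $ a c      c a $        match c
Stack after step 7: $ a (top = a).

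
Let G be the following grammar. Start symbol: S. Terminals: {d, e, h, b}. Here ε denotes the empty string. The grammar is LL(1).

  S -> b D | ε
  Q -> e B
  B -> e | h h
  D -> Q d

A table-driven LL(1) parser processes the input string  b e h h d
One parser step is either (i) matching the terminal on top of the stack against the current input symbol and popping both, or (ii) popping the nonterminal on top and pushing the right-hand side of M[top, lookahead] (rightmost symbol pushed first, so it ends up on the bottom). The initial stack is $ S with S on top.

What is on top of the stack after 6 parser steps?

h

     Stack    Input        Action
  1  $ S      b e h h d $  expand S -> b D
  2  $ D b    b e h h d $  match b
  3  $ D      e h h d $    expand D -> Q d
  4  $ d Q    e h h d $    expand Q -> e B
  5  $ d B e  e h h d $    match e
  6  $ d B    h h d $      expand B -> h h
Stack after step 6: $ d h h (top = h).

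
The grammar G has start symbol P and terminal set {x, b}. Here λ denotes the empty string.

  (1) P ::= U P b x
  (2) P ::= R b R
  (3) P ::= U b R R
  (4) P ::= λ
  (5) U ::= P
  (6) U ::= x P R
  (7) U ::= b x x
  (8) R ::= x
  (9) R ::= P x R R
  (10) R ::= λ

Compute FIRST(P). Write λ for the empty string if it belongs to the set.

FIRST(P): from P::=U P b x we get {b, x}; from P::=R b R we get {b, x}; from P::=U b R R we get {b, x}; from P::=λ we get {λ}. So FIRST(P) = {λ, b, x}.
FIRST(U): from U::=P we get {λ, b, x}; from U::=x P R we get {x}; from U::=b x x we get {b}. So FIRST(U) = {λ, b, x}.
FIRST(R): from R::=x we get {x}; from R::=P x R R we get {b, x}; from R::=λ we get {λ}. So FIRST(R) = {λ, b, x}.

{λ, b, x}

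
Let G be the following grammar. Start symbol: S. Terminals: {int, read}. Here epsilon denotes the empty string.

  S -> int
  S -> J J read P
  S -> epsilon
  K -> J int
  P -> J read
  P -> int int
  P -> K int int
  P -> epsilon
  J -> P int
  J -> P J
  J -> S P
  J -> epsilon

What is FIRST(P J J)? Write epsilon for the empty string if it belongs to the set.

{epsilon, int, read}

FIRST(S): from S->int we get {int}; from S->J J read P we get {int, read}; from S->epsilon we get {epsilon}. So FIRST(S) = {epsilon, int, read}.
FIRST(K): from K->J int we get {int, read}. So FIRST(K) = {int, read}.
FIRST(P): from P->J read we get {int, read}; from P->int int we get {int}; from P->K int int we get {int, read}; from P->epsilon we get {epsilon}. So FIRST(P) = {epsilon, int, read}.
FIRST(J): from J->P int we get {int, read}; from J->P J we get {epsilon, int, read}; from J->S P we get {epsilon, int, read}; from J->epsilon we get {epsilon}. So FIRST(J) = {epsilon, int, read}.
FIRST(P J J): take FIRST of each symbol in turn, carrying on past any symbol whose FIRST contains epsilon; result {epsilon, int, read}.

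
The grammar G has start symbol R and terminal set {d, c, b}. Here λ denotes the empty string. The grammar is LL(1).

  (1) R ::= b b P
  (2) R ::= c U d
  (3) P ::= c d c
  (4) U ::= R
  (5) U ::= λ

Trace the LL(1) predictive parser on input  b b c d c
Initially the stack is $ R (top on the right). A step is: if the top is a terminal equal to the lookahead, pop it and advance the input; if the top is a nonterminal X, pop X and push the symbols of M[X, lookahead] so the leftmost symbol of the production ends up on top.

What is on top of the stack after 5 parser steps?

d

     Stack    Input        Action
  1  $ R      b b c d c $  expand R ::= b b P
  2  $ P b b  b b c d c $  match b
  3  $ P b    b c d c $    match b
  4  $ P      c d c $      expand P ::= c d c
  5  $ c d c  c d c $      match c
Stack after step 5: $ c d (top = d).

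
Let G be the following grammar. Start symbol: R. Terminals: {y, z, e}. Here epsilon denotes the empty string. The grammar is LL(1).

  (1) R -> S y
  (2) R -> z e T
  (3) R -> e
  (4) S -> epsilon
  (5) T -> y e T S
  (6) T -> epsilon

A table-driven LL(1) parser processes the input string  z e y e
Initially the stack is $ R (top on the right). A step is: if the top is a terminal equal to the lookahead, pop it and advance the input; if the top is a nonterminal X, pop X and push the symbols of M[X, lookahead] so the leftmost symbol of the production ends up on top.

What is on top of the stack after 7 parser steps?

step 1: stack=$ R  input=z e y e $  — expand R -> z e T
step 2: stack=$ T e z  input=z e y e $  — match z
step 3: stack=$ T e  input=e y e $  — match e
step 4: stack=$ T  input=y e $  — expand T -> y e T S
step 5: stack=$ S T e y  input=y e $  — match y
step 6: stack=$ S T e  input=e $  — match e
step 7: stack=$ S T  input=$  — expand T -> epsilon
Stack after step 7: $ S (top = S).

S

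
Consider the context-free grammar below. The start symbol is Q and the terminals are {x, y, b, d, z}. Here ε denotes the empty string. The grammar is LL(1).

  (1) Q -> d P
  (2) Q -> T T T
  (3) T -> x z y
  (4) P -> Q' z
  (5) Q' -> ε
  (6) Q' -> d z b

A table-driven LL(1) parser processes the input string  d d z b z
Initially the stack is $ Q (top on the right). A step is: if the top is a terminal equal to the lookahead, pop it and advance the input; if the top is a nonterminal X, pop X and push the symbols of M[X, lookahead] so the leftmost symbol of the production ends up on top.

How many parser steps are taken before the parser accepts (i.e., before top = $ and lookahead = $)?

8

     Stack      Input        Action
  1  $ Q        d d z b z $  expand Q -> d P
  2  $ P d      d d z b z $  match d
  3  $ P        d z b z $    expand P -> Q' z
  4  $ z Q'     d z b z $    expand Q' -> d z b
  5  $ z b z d  d z b z $    match d
  6  $ z b z    z b z $      match z
  7  $ z b      b z $        match b
  8  $ z        z $          match z
Accept reached after 8 steps.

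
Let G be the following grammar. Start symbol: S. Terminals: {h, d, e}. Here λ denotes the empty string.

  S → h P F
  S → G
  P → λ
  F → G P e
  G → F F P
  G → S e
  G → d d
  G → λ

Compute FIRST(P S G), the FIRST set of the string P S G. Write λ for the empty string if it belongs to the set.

{λ, d, e, h}

FIRST(P) = {λ}
FIRST(S) = {λ, d, e, h}  (via G)
FIRST(F) = {d, e, h}  (via G P e)
FIRST(G) = {λ, d, e, h}  (via F F P, S e)
FIRST(P S G): take FIRST of each symbol in turn, carrying on past any symbol whose FIRST contains λ; result {λ, d, e, h}.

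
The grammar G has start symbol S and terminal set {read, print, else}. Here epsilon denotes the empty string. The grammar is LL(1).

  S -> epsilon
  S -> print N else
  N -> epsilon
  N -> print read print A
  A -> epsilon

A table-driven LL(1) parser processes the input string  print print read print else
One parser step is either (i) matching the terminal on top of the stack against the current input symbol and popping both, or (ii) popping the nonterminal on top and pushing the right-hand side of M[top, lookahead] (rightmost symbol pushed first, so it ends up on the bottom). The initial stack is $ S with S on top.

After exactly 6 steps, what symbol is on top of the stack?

A

     Stack                      Input                          Action
  1  $ S                        print print read print else $  expand S -> print N else
  2  $ else N print             print print read print else $  match print
  3  $ else N                   print read print else $        expand N -> print read print A
  4  $ else A print read print  print read print else $        match print
  5  $ else A print read        read print else $              match read
  6  $ else A print             print else $                   match print
Stack after step 6: $ else A (top = A).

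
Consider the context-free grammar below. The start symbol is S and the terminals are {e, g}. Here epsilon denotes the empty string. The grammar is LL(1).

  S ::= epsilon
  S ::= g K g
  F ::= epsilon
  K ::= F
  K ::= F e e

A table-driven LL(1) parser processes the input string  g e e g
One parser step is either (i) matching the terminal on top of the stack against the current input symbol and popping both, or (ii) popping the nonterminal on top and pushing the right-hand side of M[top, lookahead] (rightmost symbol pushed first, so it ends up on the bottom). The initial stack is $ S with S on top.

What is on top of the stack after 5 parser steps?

step 1: stack=$ S  input=g e e g $  — expand S ::= g K g
step 2: stack=$ g K g  input=g e e g $  — match g
step 3: stack=$ g K  input=e e g $  — expand K ::= F e e
step 4: stack=$ g e e F  input=e e g $  — expand F ::= epsilon
step 5: stack=$ g e e  input=e e g $  — match e
Stack after step 5: $ g e (top = e).

e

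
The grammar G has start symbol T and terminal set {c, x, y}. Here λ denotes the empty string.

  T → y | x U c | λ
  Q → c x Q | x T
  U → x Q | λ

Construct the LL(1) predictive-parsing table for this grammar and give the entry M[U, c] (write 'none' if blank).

FIRST(T) = {λ, x, y}
FIRST(Q) = {c, x}
FIRST(U) = {λ, x}
FOLLOW(T) includes $ since T is the start symbol.
FOLLOW(U): in T→x U c, U is followed by c with FIRST {c}. Thus FOLLOW(U) = {c}.
For U → x Q: FIRST(x Q) = {x}, so it goes in M[U, t] for t ∈ {x}.
For U → λ: FIRST(λ) = {λ}, so it goes in M[U, t] for t ∈ {}; since λ ∈ FIRST, also for every t ∈ FOLLOW(U) = {c}.

U → λ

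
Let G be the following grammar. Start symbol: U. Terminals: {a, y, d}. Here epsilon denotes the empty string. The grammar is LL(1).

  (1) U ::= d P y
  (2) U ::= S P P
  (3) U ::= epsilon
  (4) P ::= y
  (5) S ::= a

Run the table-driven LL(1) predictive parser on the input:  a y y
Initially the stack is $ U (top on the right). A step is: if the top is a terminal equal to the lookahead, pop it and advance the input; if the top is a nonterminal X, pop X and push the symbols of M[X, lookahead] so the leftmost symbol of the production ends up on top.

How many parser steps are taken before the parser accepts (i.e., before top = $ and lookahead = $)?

     Stack    Input    Action
  1  $ U      a y y $  expand U ::= S P P
  2  $ P P S  a y y $  expand S ::= a
  3  $ P P a  a y y $  match a
  4  $ P P    y y $    expand P ::= y
  5  $ P y    y y $    match y
  6  $ P      y $      expand P ::= y
  7  $ y      y $      match y
Accept reached after 7 steps.

7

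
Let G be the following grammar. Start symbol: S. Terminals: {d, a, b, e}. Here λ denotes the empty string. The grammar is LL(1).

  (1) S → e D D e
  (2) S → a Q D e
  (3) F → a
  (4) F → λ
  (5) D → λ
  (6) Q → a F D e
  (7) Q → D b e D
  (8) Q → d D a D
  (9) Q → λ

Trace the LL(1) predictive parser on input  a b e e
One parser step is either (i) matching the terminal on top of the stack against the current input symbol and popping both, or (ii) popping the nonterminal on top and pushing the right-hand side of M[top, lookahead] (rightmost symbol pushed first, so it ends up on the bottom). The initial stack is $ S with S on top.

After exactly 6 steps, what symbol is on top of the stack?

     Stack          Input      Action
  1  $ S            a b e e $  expand S → a Q D e
  2  $ e D Q a      a b e e $  match a
  3  $ e D Q        b e e $    expand Q → D b e D
  4  $ e D D e b D  b e e $    expand D → λ
  5  $ e D D e b    b e e $    match b
  6  $ e D D e      e e $      match e
Stack after step 6: $ e D D (top = D).

D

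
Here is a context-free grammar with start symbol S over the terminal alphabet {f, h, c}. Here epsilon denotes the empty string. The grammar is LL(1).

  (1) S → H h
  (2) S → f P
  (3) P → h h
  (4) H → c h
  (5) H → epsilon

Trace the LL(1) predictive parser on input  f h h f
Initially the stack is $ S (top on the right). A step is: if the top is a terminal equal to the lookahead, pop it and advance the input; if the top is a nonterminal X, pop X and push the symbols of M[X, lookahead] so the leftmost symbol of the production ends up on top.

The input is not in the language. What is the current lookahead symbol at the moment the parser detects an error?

f

     Stack  Input      Action
  1  $ S    f h h f $  expand S → f P
  2  $ P f  f h h f $  match f
  3  $ P    h h f $    expand P → h h
  4  $ h h  h h f $    match h
  5  $ h    h f $      match h
  6  $      f $        error: stack empty but input remains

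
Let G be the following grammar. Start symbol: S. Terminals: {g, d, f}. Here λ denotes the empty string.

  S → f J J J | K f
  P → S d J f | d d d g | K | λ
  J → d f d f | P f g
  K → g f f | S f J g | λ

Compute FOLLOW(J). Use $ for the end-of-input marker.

{$, d, f, g}

FIRST(S) = {f, g}  (via K f)
FIRST(K) = {λ, f, g}  (via S f J g)
FIRST(P) = {λ, d, f, g}  (via S d J f, K)
FIRST(J) = {d, f, g}  (via P f g)
FOLLOW(S) includes $ since S is the start symbol.
FOLLOW(S): in P→S d J f, S is followed by d J f with FIRST {d}; in K→S f J g, S is followed by f J g with FIRST {f}. Thus FOLLOW(S) = {$, d, f}.
FOLLOW(P): in J→P f g, P is followed by f g with FIRST {f}. Thus FOLLOW(P) = {f}.
FOLLOW(J): in S→f J J J (occurrence 1), J is followed by J J with FIRST {d, f, g}; in S→f J J J (occurrence 2), J is followed by J with FIRST {d, f, g}; in S→f J J J (occurrence 3), the suffix after J is empty, so FOLLOW(J) ⊇ FOLLOW(S) = {$, d, f}; in P→S d J f, J is followed by f with FIRST {f}; in K→S f J g, J is followed by g with FIRST {g}. Thus FOLLOW(J) = {$, d, f, g}.
FOLLOW(K): in S→K f, K is followed by f with FIRST {f}; in P→K, the suffix after K is empty, so FOLLOW(K) ⊇ FOLLOW(P) = {f}. Thus FOLLOW(K) = {f}.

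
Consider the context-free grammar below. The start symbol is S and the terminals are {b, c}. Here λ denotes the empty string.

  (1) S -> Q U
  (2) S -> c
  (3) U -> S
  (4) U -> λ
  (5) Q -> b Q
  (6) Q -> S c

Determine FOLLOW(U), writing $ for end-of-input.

FIRST(S) = {b, c}  (via Q U)
FIRST(U) = {λ, b, c}  (via S)
FIRST(Q) = {b, c}  (via S c)
FOLLOW(S) includes $ since S is the start symbol.
FOLLOW(S): in U->S, the suffix after S is empty, so FOLLOW(S) ⊇ FOLLOW(U) = {$, c}; in Q->S c, S is followed by c with FIRST {c}. Thus FOLLOW(S) = {$, c}.
FOLLOW(U): in S->Q U, the suffix after U is empty, so FOLLOW(U) ⊇ FOLLOW(S) = {$, c}. Thus FOLLOW(U) = {$, c}.
FOLLOW(Q): in S->Q U, Q is followed by U with FIRST {λ, b, c}; in S->Q U, the suffix after Q is nullable, so FOLLOW(Q) ⊇ FOLLOW(S) = {$, c}; in Q->b Q, the suffix after Q is empty (adds nothing new). Thus FOLLOW(Q) = {$, b, c}.

{$, c}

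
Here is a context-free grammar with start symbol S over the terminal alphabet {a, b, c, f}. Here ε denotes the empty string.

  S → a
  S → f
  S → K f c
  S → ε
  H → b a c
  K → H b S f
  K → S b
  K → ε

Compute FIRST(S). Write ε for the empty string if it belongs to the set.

FIRST(H) = {b}
FIRST(S) = {ε, a, b, f}  (via K f c)
FIRST(K) = {ε, a, b, f}  (via H b S f, S b)

{ε, a, b, f}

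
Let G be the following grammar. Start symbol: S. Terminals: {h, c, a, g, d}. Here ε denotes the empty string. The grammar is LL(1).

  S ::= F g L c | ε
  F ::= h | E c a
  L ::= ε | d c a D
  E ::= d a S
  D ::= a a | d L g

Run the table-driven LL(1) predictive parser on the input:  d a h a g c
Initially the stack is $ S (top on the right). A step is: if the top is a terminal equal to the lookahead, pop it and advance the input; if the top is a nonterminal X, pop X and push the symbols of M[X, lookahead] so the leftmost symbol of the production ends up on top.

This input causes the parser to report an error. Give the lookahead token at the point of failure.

a

step 1: stack=$ S  input=d a h a g c $  — expand S ::= F g L c
step 2: stack=$ c L g F  input=d a h a g c $  — expand F ::= E c a
step 3: stack=$ c L g a c E  input=d a h a g c $  — expand E ::= d a S
step 4: stack=$ c L g a c S a d  input=d a h a g c $  — match d
step 5: stack=$ c L g a c S a  input=a h a g c $  — match a
step 6: stack=$ c L g a c S  input=h a g c $  — expand S ::= F g L c
step 7: stack=$ c L g a c c L g F  input=h a g c $  — expand F ::= h
step 8: stack=$ c L g a c c L g h  input=h a g c $  — match h
step 9: stack=$ c L g a c c L g  input=a g c $  — error: top is terminal g but lookahead is a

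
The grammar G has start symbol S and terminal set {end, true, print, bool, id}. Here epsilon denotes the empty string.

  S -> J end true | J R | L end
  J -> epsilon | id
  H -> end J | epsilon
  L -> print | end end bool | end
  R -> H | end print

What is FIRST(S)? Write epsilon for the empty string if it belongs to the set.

FIRST(J) = {epsilon, id}
FIRST(H) = {epsilon, end}
FIRST(L) = {end, print}
FIRST(R) = {epsilon, end}  (via H)
FIRST(S) = {epsilon, end, id, print}  (via J end true, J R, L end)

{epsilon, end, id, print}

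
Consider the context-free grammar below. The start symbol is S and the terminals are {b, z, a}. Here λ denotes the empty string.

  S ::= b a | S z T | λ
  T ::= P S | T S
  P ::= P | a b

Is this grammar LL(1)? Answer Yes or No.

FIRST(S) = {λ, b, z}
FIRST(T) = {a}
FIRST(P) = {a}
FOLLOW(S) = {$, b, z}
FOLLOW(T) = {$, b, z}
FOLLOW(P) = {$, b, z}
Cell M[P, a] receives both P ::= P and P ::= a b — the grammar is not LL(1).

No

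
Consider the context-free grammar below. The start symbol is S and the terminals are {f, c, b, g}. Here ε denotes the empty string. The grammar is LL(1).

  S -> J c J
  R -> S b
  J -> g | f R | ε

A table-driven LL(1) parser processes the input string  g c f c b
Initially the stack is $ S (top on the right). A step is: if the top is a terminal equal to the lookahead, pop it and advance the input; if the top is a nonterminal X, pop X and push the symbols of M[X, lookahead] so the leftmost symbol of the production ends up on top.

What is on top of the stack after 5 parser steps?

step 1: stack=$ S  input=g c f c b $  — expand S -> J c J
step 2: stack=$ J c J  input=g c f c b $  — expand J -> g
step 3: stack=$ J c g  input=g c f c b $  — match g
step 4: stack=$ J c  input=c f c b $  — match c
step 5: stack=$ J  input=f c b $  — expand J -> f R
Stack after step 5: $ R f (top = f).

f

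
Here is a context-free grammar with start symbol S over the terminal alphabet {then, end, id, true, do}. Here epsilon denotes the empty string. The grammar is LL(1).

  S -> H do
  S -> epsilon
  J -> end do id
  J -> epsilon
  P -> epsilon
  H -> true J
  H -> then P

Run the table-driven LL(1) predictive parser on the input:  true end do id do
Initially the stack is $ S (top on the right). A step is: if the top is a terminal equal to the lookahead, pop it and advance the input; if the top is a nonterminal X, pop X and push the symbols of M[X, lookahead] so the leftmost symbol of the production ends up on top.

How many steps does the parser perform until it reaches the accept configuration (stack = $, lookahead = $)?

step 1: stack=$ S  input=true end do id do $  — expand S -> H do
step 2: stack=$ do H  input=true end do id do $  — expand H -> true J
step 3: stack=$ do J true  input=true end do id do $  — match true
step 4: stack=$ do J  input=end do id do $  — expand J -> end do id
step 5: stack=$ do id do end  input=end do id do $  — match end
step 6: stack=$ do id do  input=do id do $  — match do
step 7: stack=$ do id  input=id do $  — match id
step 8: stack=$ do  input=do $  — match do
Accept reached after 8 steps.

8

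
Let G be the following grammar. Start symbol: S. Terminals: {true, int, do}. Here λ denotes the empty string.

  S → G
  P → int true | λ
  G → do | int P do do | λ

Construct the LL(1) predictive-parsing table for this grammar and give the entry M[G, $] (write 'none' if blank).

FIRST(P): from P→int true we get {int}; from P→λ we get {λ}. So FIRST(P) = {λ, int}.
FIRST(G): from G→do we get {do}; from G→int P do do we get {int}; from G→λ we get {λ}. So FIRST(G) = {λ, do, int}.
FIRST(S): from S→G we get {λ, do, int}. So FIRST(S) = {λ, do, int}.
FOLLOW(S) includes $ since S is the start symbol.
FOLLOW(S): S appears on no right-hand side. Thus FOLLOW(S) = {$}.
FOLLOW(G): in S→G, the suffix after G is empty, so FOLLOW(G) ⊇ FOLLOW(S) = {$}. Thus FOLLOW(G) = {$}.
For G → do: FIRST(do) = {do}, so it goes in M[G, t] for t ∈ {do}.
For G → int P do do: FIRST(int P do do) = {int}, so it goes in M[G, t] for t ∈ {int}.
For G → λ: FIRST(λ) = {λ}, so it goes in M[G, t] for t ∈ {}; since λ ∈ FIRST, also for every t ∈ FOLLOW(G) = {$}.

G → λ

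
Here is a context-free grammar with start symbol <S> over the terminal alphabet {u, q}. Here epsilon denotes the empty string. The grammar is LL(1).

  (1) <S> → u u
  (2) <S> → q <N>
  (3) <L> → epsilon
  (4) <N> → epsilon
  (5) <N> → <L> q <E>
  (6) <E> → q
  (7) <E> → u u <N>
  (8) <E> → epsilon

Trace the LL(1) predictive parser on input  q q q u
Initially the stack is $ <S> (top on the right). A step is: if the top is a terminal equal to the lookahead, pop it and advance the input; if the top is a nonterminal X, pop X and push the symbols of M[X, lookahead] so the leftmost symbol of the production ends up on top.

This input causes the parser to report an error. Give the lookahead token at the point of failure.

u

     Stack        Input      Action
  1  $ <S>        q q q u $  expand <S> → q <N>
  2  $ <N> q      q q q u $  match q
  3  $ <N>        q q u $    expand <N> → <L> q <E>
  4  $ <E> q <L>  q q u $    expand <L> → epsilon
  5  $ <E> q      q q u $    match q
  6  $ <E>        q u $      expand <E> → q
  7  $ q          q u $      match q
  8  $            u $        error: stack empty but input remains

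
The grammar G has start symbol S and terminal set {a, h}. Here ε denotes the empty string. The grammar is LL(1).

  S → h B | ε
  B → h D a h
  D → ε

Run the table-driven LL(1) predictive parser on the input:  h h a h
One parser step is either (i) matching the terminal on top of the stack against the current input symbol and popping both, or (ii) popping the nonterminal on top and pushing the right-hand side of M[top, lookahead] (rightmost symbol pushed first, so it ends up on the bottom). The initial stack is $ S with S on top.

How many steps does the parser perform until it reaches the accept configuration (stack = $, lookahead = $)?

step 1: stack=$ S  input=h h a h $  — expand S → h B
step 2: stack=$ B h  input=h h a h $  — match h
step 3: stack=$ B  input=h a h $  — expand B → h D a h
step 4: stack=$ h a D h  input=h a h $  — match h
step 5: stack=$ h a D  input=a h $  — expand D → ε
step 6: stack=$ h a  input=a h $  — match a
step 7: stack=$ h  input=h $  — match h
Accept reached after 7 steps.

7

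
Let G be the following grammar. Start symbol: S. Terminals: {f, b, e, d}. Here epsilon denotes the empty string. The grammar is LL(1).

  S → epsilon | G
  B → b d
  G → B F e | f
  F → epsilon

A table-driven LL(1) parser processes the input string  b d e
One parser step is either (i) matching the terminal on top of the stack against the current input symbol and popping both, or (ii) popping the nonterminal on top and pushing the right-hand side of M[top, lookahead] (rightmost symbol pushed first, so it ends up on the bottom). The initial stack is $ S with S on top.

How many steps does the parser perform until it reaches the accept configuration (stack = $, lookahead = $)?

step 1: stack=$ S  input=b d e $  — expand S → G
step 2: stack=$ G  input=b d e $  — expand G → B F e
step 3: stack=$ e F B  input=b d e $  — expand B → b d
step 4: stack=$ e F d b  input=b d e $  — match b
step 5: stack=$ e F d  input=d e $  — match d
step 6: stack=$ e F  input=e $  — expand F → epsilon
step 7: stack=$ e  input=e $  — match e
Accept reached after 7 steps.

7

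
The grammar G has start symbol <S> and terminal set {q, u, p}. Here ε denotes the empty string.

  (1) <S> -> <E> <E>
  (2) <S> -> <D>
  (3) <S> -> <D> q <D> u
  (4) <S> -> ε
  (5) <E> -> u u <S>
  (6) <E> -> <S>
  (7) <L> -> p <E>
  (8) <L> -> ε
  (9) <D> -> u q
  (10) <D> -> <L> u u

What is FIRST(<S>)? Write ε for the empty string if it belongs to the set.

{ε, p, u}

FIRST(<L>) = {ε, p}
FIRST(<D>) = {p, u}  (via <L> u u)
FIRST(<S>) = {ε, p, u}  (via <E> <E>, <D>, <D> q <D> u)
FIRST(<E>) = {ε, p, u}  (via <S>)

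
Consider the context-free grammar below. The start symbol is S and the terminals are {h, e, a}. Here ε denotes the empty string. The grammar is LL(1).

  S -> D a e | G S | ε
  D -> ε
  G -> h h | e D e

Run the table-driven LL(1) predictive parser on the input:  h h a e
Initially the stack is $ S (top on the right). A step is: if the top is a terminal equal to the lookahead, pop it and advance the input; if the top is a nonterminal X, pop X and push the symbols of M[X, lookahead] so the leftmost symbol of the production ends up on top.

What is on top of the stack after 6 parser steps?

a

step 1: stack=$ S  input=h h a e $  — expand S -> G S
step 2: stack=$ S G  input=h h a e $  — expand G -> h h
step 3: stack=$ S h h  input=h h a e $  — match h
step 4: stack=$ S h  input=h a e $  — match h
step 5: stack=$ S  input=a e $  — expand S -> D a e
step 6: stack=$ e a D  input=a e $  — expand D -> ε
Stack after step 6: $ e a (top = a).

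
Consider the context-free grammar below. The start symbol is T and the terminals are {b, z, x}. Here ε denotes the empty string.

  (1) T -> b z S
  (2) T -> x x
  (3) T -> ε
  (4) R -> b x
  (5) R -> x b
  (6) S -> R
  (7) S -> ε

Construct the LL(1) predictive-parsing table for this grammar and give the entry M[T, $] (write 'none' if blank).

FIRST(T): from T->b z S we get {b}; from T->x x we get {x}; from T->ε we get {ε}. So FIRST(T) = {ε, b, x}.
FIRST(R): from R->b x we get {b}; from R->x b we get {x}. So FIRST(R) = {b, x}.
FIRST(S): from S->R we get {b, x}; from S->ε we get {ε}. So FIRST(S) = {ε, b, x}.
FOLLOW(T) includes $ since T is the start symbol.
FOLLOW(T): T appears on no right-hand side. Thus FOLLOW(T) = {$}.
For T -> b z S: FIRST(b z S) = {b}, so it goes in M[T, t] for t ∈ {b}.
For T -> x x: FIRST(x x) = {x}, so it goes in M[T, t] for t ∈ {x}.
For T -> ε: FIRST(ε) = {ε}, so it goes in M[T, t] for t ∈ {}; since ε ∈ FIRST, also for every t ∈ FOLLOW(T) = {$}.

T -> ε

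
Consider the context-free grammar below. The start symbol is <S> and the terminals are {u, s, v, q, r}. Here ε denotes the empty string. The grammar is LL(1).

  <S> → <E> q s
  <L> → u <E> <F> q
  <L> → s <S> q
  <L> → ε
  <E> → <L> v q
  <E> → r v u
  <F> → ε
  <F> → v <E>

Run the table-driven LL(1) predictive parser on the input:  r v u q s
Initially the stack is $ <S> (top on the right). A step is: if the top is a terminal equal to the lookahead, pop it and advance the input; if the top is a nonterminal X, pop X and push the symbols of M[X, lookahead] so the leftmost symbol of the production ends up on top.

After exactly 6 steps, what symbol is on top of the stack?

     Stack        Input        Action
  1  $ <S>        r v u q s $  expand <S> → <E> q s
  2  $ s q <E>    r v u q s $  expand <E> → r v u
  3  $ s q u v r  r v u q s $  match r
  4  $ s q u v    v u q s $    match v
  5  $ s q u      u q s $      match u
  6  $ s q        q s $        match q
Stack after step 6: $ s (top = s).

s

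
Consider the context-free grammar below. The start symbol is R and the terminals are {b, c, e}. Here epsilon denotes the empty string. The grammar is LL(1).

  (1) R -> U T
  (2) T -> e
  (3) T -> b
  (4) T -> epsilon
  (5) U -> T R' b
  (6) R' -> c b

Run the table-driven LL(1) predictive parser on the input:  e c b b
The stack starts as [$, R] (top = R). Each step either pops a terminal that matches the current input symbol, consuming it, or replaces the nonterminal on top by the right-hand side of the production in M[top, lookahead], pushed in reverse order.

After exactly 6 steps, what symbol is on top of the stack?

b

     Stack       Input      Action
  1  $ R         e c b b $  expand R -> U T
  2  $ T U       e c b b $  expand U -> T R' b
  3  $ T b R' T  e c b b $  expand T -> e
  4  $ T b R' e  e c b b $  match e
  5  $ T b R'    c b b $    expand R' -> c b
  6  $ T b b c   c b b $    match c
Stack after step 6: $ T b b (top = b).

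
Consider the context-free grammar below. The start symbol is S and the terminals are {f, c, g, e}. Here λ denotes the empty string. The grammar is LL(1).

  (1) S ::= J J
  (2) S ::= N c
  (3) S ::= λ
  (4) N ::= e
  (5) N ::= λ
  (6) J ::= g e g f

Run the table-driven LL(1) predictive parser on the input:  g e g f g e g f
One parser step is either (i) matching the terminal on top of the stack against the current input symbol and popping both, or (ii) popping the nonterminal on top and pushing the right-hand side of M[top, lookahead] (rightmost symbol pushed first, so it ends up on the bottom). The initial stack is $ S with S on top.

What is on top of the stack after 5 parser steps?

f

step 1: stack=$ S  input=g e g f g e g f $  — expand S ::= J J
step 2: stack=$ J J  input=g e g f g e g f $  — expand J ::= g e g f
step 3: stack=$ J f g e g  input=g e g f g e g f $  — match g
step 4: stack=$ J f g e  input=e g f g e g f $  — match e
step 5: stack=$ J f g  input=g f g e g f $  — match g
Stack after step 5: $ J f (top = f).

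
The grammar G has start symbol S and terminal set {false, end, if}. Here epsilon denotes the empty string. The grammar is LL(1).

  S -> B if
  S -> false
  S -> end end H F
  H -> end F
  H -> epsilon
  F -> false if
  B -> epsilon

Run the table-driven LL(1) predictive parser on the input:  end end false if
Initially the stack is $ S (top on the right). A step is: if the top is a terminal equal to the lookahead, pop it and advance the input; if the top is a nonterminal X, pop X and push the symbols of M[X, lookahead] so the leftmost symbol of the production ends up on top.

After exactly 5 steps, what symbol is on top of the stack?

false

     Stack          Input               Action
  1  $ S            end end false if $  expand S -> end end H F
  2  $ F H end end  end end false if $  match end
  3  $ F H end      end false if $      match end
  4  $ F H          false if $          expand H -> epsilon
  5  $ F            false if $          expand F -> false if
Stack after step 5: $ if false (top = false).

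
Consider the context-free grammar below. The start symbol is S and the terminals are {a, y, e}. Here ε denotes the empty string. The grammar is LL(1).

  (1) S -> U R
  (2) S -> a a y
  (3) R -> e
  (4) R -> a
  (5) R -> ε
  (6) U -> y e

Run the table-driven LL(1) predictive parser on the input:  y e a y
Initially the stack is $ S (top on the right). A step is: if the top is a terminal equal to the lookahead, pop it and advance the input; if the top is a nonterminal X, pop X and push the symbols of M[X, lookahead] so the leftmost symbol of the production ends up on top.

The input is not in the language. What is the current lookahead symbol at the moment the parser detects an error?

     Stack    Input      Action
  1  $ S      y e a y $  expand S -> U R
  2  $ R U    y e a y $  expand U -> y e
  3  $ R e y  y e a y $  match y
  4  $ R e    e a y $    match e
  5  $ R      a y $      expand R -> a
  6  $ a      a y $      match a
  7  $        y $        error: stack empty but input remains

y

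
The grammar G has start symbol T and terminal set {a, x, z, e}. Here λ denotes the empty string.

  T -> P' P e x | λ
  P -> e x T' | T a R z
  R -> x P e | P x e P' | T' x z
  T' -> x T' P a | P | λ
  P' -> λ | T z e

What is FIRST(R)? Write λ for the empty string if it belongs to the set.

{a, e, x, z}

FIRST(T): from T->P' P e x we get {a, e, z}; from T->λ we get {λ}. So FIRST(T) = {λ, a, e, z}.
FIRST(P): from P->e x T' we get {e}; from P->T a R z we get {a, e, z}. So FIRST(P) = {a, e, z}.
FIRST(P'): from P'->λ we get {λ}; from P'->T z e we get {a, e, z}. So FIRST(P') = {λ, a, e, z}.
FIRST(T'): from T'->x T' P a we get {x}; from T'->P we get {a, e, z}; from T'->λ we get {λ}. So FIRST(T') = {λ, a, e, x, z}.
FIRST(R): from R->x P e we get {x}; from R->P x e P' we get {a, e, z}; from R->T' x z we get {a, e, x, z}. So FIRST(R) = {a, e, x, z}.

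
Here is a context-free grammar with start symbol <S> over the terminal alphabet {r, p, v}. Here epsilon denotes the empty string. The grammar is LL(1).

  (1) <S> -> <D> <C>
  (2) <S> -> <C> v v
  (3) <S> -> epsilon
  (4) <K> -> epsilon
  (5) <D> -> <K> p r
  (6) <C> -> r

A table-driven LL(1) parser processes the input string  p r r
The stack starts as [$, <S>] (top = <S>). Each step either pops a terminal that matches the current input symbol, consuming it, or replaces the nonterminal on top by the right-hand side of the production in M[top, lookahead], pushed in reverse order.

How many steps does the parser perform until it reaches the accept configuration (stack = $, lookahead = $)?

7

     Stack          Input    Action
  1  $ <S>          p r r $  expand <S> -> <D> <C>
  2  $ <C> <D>      p r r $  expand <D> -> <K> p r
  3  $ <C> r p <K>  p r r $  expand <K> -> epsilon
  4  $ <C> r p      p r r $  match p
  5  $ <C> r        r r $    match r
  6  $ <C>          r $      expand <C> -> r
  7  $ r            r $      match r
Accept reached after 7 steps.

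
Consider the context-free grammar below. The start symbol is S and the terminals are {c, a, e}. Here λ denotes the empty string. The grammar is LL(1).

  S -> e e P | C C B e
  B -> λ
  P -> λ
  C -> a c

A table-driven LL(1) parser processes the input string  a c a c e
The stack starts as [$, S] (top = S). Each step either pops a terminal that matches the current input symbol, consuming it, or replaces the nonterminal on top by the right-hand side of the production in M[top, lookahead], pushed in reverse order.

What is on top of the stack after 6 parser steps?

c

step 1: stack=$ S  input=a c a c e $  — expand S -> C C B e
step 2: stack=$ e B C C  input=a c a c e $  — expand C -> a c
step 3: stack=$ e B C c a  input=a c a c e $  — match a
step 4: stack=$ e B C c  input=c a c e $  — match c
step 5: stack=$ e B C  input=a c e $  — expand C -> a c
step 6: stack=$ e B c a  input=a c e $  — match a
Stack after step 6: $ e B c (top = c).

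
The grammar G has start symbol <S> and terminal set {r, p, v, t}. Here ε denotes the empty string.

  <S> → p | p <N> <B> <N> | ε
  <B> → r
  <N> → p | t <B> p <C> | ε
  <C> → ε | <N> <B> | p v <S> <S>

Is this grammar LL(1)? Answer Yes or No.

No

FIRST(<S>) = {ε, p}
FIRST(<B>) = {r}
FIRST(<N>) = {ε, p, t}
FIRST(<C>) = {ε, p, r, t}
FOLLOW(<S>) = {$, p, r}
FOLLOW(<B>) = {$, p, r, t}
FOLLOW(<N>) = {$, p, r}
FOLLOW(<C>) = {$, p, r}
Cell M[<C>, p] receives both <C> → ε and <C> → <N> <B> and <C> → p v <S> <S> — the grammar is not LL(1).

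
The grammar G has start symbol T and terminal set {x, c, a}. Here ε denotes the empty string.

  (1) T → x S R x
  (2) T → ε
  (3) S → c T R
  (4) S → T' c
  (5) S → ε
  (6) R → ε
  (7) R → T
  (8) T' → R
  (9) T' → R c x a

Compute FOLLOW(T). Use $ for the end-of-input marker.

FIRST(T) = {ε, x}
FIRST(R) = {ε, x}  (via T)
FIRST(T') = {ε, c, x}  (via R, R c x a)
FIRST(S) = {ε, c, x}  (via T' c)
FOLLOW(T) includes $ since T is the start symbol.
FOLLOW(S): in T→x S R x, S is followed by R x with FIRST {x}. Thus FOLLOW(S) = {x}.
FOLLOW(T'): in S→T' c, T' is followed by c with FIRST {c}. Thus FOLLOW(T') = {c}.
FOLLOW(R): in T→x S R x, R is followed by x with FIRST {x}; in S→c T R, the suffix after R is empty, so FOLLOW(R) ⊇ FOLLOW(S) = {x}; in T'→R, the suffix after R is empty, so FOLLOW(R) ⊇ FOLLOW(T') = {c}; in T'→R c x a, R is followed by c x a with FIRST {c}. Thus FOLLOW(R) = {c, x}.
FOLLOW(T): in S→c T R, T is followed by R with FIRST {ε, x}; in S→c T R, the suffix after T is nullable, so FOLLOW(T) ⊇ FOLLOW(S) = {x}; in R→T, the suffix after T is empty, so FOLLOW(T) ⊇ FOLLOW(R) = {c, x}. Thus FOLLOW(T) = {$, c, x}.

{$, c, x}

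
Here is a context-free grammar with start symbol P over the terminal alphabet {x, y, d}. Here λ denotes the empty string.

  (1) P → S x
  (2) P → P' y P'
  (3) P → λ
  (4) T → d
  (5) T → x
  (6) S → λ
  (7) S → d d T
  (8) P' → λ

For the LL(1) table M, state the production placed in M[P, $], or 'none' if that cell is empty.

P → λ

FIRST(T) = {d, x}
FIRST(S) = {λ, d}
FIRST(P') = {λ}
FIRST(P) = {λ, d, x, y}  (via S x, P' y P')
FOLLOW(P) includes $ since P is the start symbol.
FOLLOW(P): P appears on no right-hand side. Thus FOLLOW(P) = {$}.
For P → S x: FIRST(S x) = {d, x}, so it goes in M[P, t] for t ∈ {d, x}.
For P → P' y P': FIRST(P' y P') = {y}, so it goes in M[P, t] for t ∈ {y}.
For P → λ: FIRST(λ) = {λ}, so it goes in M[P, t] for t ∈ {}; since λ ∈ FIRST, also for every t ∈ FOLLOW(P) = {$}.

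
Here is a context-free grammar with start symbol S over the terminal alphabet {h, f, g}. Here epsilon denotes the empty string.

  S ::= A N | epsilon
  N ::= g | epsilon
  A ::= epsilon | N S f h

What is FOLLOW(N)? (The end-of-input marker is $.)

FIRST(N) = {epsilon, g}
FIRST(S) = {epsilon, f, g}  (via A N)
FIRST(A) = {epsilon, f, g}  (via N S f h)
FOLLOW(S) includes $ since S is the start symbol.
FOLLOW(S): in A::=N S f h, S is followed by f h with FIRST {f}. Thus FOLLOW(S) = {$, f}.
FOLLOW(N): in S::=A N, the suffix after N is empty, so FOLLOW(N) ⊇ FOLLOW(S) = {$, f}; in A::=N S f h, N is followed by S f h with FIRST {f, g}. Thus FOLLOW(N) = {$, f, g}.
FOLLOW(A): in S::=A N, A is followed by N with FIRST {epsilon, g}; in S::=A N, the suffix after A is nullable, so FOLLOW(A) ⊇ FOLLOW(S) = {$, f}. Thus FOLLOW(A) = {$, f, g}.

{$, f, g}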